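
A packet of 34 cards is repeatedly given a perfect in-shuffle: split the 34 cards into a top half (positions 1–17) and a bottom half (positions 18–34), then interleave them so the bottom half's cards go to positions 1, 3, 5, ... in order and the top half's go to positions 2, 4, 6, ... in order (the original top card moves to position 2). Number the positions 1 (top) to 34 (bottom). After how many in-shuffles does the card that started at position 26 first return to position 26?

12

Follow position 26 under repeated in-shuffles:
26 → 17 → 34 → 33 → 31 → 27 → 19 → 3 → 6 → 12 → 24 → 13 → 26
It first returns after 12 in-shuffles.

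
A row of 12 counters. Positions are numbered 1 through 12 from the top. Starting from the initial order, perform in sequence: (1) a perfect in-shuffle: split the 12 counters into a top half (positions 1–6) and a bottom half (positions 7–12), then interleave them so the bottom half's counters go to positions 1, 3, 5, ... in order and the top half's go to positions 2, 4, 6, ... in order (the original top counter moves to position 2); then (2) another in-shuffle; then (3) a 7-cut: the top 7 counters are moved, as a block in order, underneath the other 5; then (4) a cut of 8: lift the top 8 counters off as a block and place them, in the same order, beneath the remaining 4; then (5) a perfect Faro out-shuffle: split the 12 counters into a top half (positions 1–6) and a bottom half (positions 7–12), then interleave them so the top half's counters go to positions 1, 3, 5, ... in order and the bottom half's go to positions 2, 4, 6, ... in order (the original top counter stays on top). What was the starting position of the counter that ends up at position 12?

4

Undo the operations in reverse order, starting from position 12:
  undo op 5 (out-shuffle, from bottom half): 12 ← 12
  undo op 4 (cut 8): 12 ← 8
  undo op 3 (cut 7): 8 ← 3
  undo op 2 (in-shuffle, from bottom half): 3 ← 8
  undo op 1 (in-shuffle, from top half): 8 ← 4
So the counter at position 12 came from original position 4.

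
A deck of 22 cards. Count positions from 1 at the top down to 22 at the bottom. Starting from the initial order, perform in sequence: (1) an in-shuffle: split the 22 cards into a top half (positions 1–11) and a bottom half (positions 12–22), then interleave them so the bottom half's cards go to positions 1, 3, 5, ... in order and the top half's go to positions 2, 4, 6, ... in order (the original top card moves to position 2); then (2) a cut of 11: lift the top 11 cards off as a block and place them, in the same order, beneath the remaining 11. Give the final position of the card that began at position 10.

Track the card from position 10 forward through each operation:
  after op 1 (in-shuffle): 10 → 20
  after op 2 (cut 11): 20 → 9

9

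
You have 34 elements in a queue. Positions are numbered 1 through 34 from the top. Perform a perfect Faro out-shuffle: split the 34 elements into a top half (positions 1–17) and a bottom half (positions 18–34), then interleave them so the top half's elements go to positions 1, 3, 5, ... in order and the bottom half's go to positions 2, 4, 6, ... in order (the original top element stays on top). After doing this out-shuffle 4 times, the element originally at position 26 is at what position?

5

Track the element's position through each out-shuffle:
26 → 18 → 2 → 3 → 5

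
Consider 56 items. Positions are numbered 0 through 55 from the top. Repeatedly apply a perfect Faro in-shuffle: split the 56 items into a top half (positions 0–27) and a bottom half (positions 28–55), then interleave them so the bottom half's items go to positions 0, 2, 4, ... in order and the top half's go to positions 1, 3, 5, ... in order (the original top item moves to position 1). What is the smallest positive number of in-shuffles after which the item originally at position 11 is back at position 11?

18

Follow position 11 under repeated in-shuffles:
11 → 23 → 47 → 38 → 20 → 41 → 26 → 53 → 50 → 44 → 32 → 8 → 17 → 35 → 14 → 29 → 2 → 5 → 11
It first returns after 18 in-shuffles.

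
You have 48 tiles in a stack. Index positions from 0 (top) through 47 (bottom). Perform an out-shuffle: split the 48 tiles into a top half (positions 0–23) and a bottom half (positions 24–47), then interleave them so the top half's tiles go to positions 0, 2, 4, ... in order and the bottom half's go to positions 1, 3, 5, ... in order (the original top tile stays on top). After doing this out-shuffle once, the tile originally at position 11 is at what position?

Track the tile's position through each out-shuffle:
11 → 22

22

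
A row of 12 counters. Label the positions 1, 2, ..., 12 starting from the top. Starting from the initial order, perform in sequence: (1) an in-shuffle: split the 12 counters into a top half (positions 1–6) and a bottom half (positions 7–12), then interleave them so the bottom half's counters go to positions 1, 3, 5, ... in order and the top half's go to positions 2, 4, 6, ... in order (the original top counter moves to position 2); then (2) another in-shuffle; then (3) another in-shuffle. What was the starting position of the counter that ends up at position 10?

11

Undo the operations in reverse order, starting from position 10:
  undo op 3 (in-shuffle, from top half): 10 ← 5
  undo op 2 (in-shuffle, from bottom half): 5 ← 9
  undo op 1 (in-shuffle, from bottom half): 9 ← 11
So the counter at position 10 came from original position 11.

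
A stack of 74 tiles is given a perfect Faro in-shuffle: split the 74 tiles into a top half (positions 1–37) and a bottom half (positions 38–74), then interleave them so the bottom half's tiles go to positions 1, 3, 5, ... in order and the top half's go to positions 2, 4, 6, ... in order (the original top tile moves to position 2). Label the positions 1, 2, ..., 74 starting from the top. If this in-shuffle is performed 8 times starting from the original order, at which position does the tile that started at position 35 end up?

Track the tile's position through each in-shuffle:
35 → 70 → 65 → 55 → 35 → 70 → 65 → 55 → 35

35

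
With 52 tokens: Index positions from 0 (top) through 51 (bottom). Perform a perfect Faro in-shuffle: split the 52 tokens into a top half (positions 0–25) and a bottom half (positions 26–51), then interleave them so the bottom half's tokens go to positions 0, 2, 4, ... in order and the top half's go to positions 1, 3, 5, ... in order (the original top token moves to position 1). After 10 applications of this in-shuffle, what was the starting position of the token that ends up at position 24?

Work backwards from position 24, undoing one in-shuffle at a time:
24 ← 38 ← 45 ← 22 ← 37 ← 18 ← 35 ← 17 ← 8 ← 30 ← 41
So the token now at position 24 started at position 41.

41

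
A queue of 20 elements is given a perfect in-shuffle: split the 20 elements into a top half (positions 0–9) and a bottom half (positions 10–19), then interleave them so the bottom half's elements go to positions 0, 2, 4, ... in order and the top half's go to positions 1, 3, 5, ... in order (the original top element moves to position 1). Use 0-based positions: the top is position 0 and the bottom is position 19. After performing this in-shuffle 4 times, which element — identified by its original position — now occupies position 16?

4

Work backwards from position 16, undoing one in-shuffle at a time:
16 ← 18 ← 19 ← 9 ← 4
So the element now at position 16 started at position 4.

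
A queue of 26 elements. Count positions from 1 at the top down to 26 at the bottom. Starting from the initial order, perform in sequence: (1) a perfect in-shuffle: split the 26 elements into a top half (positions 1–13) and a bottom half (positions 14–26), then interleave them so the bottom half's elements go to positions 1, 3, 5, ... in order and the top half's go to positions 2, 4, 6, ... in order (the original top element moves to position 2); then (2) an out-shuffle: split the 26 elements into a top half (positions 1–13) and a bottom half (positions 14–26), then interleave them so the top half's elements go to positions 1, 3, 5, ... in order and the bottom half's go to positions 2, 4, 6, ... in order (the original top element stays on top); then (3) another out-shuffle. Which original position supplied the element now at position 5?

1

Undo the operations in reverse order, starting from position 5:
  undo op 3 (out-shuffle, from top half): 5 ← 3
  undo op 2 (out-shuffle, from top half): 3 ← 2
  undo op 1 (in-shuffle, from top half): 2 ← 1
So the element at position 5 came from original position 1.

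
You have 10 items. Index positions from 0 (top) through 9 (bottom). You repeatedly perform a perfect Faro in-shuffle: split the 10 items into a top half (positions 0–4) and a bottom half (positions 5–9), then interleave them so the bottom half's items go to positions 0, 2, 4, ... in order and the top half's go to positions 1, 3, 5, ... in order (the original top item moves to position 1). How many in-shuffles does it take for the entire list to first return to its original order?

10

The in-shuffle permutes the 10 positions with cycle lengths [10].
Every item is home exactly when every cycle has completed a whole number of laps, i.e. after lcm(10) = 10 in-shuffles.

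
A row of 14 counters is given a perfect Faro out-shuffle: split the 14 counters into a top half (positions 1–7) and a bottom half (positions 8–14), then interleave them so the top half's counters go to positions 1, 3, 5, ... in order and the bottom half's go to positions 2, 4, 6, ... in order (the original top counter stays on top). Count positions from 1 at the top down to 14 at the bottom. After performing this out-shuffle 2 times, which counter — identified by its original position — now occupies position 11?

10

Work backwards from position 11, undoing one out-shuffle at a time:
11 ← 6 ← 10
So the counter now at position 11 started at position 10.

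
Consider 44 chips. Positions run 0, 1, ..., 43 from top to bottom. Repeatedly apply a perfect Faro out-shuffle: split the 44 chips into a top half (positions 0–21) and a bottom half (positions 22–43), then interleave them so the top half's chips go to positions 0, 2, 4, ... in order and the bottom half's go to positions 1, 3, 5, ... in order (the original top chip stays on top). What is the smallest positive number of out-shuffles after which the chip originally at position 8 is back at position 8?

14

Follow position 8 under repeated out-shuffles:
8 → 16 → 32 → 21 → 42 → 41 → 39 → 35 → 27 → 11 → 22 → 1 → 2 → 4 → 8
It first returns after 14 out-shuffles.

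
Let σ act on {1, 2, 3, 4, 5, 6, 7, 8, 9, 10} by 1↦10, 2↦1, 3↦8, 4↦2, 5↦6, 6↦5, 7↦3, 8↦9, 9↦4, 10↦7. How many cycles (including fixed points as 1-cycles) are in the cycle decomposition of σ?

Cycle decomposition: (1 10 7 3 8 9 4 2) (5 6).
2 cycles.

2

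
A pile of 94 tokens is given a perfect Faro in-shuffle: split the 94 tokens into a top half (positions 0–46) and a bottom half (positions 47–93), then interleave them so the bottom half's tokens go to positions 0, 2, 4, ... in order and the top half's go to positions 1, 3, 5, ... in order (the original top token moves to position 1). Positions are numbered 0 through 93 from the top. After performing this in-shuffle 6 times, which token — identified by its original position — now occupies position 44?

19

Work backwards from position 44, undoing one in-shuffle at a time:
44 ← 69 ← 34 ← 64 ← 79 ← 39 ← 19
So the token now at position 44 started at position 19.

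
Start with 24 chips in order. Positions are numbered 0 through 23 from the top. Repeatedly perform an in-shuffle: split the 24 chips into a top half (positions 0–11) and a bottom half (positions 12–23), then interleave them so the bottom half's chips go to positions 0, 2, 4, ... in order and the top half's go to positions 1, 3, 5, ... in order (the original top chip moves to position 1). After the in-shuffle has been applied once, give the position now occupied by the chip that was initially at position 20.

16

Track the chip's position through each in-shuffle:
20 → 16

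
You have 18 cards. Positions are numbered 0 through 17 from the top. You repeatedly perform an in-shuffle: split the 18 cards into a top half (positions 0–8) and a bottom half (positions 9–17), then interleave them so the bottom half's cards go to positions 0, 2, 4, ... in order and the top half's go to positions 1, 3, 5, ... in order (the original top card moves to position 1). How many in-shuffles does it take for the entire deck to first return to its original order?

The in-shuffle permutes the 18 positions with cycle lengths [18].
Every card is home exactly when every cycle has completed a whole number of laps, i.e. after lcm(18) = 18 in-shuffles.

18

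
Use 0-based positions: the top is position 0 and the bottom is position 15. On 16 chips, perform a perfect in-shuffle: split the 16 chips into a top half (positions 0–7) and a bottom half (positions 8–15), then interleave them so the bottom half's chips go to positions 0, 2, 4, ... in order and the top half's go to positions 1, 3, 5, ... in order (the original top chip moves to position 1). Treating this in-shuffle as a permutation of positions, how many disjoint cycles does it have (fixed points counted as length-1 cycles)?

Trace each unvisited position around until it returns:
(0 1 3 7 15 14 12 8) (2 5 11 6 13 10 4 9)
2 cycles in total.

2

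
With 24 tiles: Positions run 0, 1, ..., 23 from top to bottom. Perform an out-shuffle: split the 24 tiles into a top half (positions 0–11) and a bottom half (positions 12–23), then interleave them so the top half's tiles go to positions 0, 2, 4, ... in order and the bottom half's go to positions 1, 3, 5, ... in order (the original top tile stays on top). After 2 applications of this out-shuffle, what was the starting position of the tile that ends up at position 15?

Work backwards from position 15, undoing one out-shuffle at a time:
15 ← 19 ← 21
So the tile now at position 15 started at position 21.

21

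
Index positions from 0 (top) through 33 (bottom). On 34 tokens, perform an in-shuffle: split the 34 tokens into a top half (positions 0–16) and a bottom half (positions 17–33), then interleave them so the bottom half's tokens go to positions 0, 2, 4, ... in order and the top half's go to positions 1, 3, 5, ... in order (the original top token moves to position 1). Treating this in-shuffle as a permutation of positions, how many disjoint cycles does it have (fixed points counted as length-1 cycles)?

5

Trace each unvisited position around until it returns:
(0 1 3 7 15 31 ... len 12) (2 5 11 23 12 25 ... len 12) (4 9 19) (6 13 27 20) (14 29 24)
5 cycles in total.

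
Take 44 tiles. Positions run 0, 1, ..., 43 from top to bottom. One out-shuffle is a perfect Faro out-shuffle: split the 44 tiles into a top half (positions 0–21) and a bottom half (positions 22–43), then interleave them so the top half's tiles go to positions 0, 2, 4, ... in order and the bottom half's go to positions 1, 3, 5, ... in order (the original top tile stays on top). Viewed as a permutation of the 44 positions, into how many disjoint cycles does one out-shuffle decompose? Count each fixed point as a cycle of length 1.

5

Trace each unvisited position around until it returns:
(0) (1 2 4 8 16 32 ... len 14) (3 6 12 24 5 10 ... len 14) (7 14 28 13 26 9 ... len 14) (43)
5 cycles in total.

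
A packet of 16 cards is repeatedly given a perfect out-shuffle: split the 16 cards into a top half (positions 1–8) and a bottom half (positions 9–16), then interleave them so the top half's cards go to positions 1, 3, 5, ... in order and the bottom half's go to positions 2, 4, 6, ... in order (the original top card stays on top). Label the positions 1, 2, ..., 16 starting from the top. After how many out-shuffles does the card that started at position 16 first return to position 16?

1

Position 16 is fixed by the out-shuffle; it is already back after 1 application.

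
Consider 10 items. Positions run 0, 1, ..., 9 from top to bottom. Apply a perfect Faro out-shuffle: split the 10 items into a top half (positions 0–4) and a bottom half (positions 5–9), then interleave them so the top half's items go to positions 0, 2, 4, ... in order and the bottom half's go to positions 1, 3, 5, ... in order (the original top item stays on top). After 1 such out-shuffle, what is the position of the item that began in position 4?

Track the item's position through each out-shuffle:
4 → 8

8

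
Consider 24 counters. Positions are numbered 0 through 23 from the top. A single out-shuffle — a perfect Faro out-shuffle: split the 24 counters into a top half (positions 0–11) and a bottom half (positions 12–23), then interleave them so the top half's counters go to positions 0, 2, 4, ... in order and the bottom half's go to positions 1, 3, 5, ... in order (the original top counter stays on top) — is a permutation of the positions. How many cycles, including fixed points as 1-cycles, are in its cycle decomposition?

4

Trace each unvisited position around until it returns:
(0) (1 2 4 8 16 9 ... len 11) (5 10 20 17 11 22 ... len 11) (23)
4 cycles in total.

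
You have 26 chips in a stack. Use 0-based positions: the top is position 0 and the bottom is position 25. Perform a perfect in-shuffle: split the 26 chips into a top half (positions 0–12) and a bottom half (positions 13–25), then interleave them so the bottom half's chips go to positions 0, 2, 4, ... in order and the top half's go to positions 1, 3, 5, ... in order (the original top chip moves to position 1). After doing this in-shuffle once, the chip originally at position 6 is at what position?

13

Track the chip's position through each in-shuffle:
6 → 13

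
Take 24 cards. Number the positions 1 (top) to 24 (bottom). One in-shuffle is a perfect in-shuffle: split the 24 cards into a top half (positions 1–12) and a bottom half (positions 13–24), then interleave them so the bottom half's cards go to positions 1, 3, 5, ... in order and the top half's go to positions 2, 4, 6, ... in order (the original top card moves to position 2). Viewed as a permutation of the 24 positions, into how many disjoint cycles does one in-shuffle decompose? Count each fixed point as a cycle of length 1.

2

Trace each unvisited position around until it returns:
(1 2 4 8 16 7 ... len 20) (5 10 20 15)
2 cycles in total.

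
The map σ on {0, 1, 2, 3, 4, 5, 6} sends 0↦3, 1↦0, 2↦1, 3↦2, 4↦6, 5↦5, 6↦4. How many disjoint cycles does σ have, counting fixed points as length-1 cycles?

3

Cycle decomposition: (0 3 2 1) (4 6) (5).
3 cycles.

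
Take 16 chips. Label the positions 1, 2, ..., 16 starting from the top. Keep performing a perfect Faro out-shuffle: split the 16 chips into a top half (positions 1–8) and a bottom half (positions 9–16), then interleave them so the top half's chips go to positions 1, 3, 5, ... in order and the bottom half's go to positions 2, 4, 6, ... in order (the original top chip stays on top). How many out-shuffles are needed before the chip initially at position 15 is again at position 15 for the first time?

Follow position 15 under repeated out-shuffles:
15 → 14 → 12 → 8 → 15
It first returns after 4 out-shuffles.

4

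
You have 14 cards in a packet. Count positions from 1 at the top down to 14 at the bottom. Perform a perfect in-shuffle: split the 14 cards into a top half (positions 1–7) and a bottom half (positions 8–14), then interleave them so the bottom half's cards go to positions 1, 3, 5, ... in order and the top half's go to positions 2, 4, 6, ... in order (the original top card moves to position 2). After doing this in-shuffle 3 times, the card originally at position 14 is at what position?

7

Track the card's position through each in-shuffle:
14 → 13 → 11 → 7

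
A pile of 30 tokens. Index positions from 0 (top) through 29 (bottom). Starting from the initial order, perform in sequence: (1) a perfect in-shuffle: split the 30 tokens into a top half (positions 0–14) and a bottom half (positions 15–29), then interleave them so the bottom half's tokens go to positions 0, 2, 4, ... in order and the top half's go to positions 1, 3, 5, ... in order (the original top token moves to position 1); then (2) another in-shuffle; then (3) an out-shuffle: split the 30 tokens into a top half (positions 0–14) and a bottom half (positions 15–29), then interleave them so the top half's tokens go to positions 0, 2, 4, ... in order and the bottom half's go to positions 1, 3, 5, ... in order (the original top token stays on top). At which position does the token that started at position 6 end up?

Track the token from position 6 forward through each operation:
  after op 1 (in-shuffle): 6 → 13
  after op 2 (in-shuffle): 13 → 27
  after op 3 (out-shuffle): 27 → 25

25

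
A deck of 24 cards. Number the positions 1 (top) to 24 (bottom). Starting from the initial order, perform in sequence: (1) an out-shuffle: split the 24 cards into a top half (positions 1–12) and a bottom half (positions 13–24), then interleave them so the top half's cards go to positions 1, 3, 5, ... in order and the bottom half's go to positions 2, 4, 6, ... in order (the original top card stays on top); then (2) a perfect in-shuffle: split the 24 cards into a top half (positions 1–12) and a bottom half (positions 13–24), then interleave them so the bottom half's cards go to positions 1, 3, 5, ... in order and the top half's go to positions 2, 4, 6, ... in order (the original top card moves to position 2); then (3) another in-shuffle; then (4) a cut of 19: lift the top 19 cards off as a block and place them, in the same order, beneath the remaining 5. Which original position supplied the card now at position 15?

Undo the operations in reverse order, starting from position 15:
  undo op 4 (cut 19): 15 ← 10
  undo op 3 (in-shuffle, from top half): 10 ← 5
  undo op 2 (in-shuffle, from bottom half): 5 ← 15
  undo op 1 (out-shuffle, from top half): 15 ← 8
So the card at position 15 came from original position 8.

8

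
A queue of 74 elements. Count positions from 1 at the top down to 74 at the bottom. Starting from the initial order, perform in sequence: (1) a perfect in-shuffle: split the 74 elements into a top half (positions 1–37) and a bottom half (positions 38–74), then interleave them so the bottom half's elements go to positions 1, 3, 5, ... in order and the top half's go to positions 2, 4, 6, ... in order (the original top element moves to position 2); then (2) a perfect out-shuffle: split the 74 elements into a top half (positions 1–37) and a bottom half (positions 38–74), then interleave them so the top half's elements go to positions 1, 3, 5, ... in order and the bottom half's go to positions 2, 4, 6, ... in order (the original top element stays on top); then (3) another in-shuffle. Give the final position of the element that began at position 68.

Track the element from position 68 forward through each operation:
  after op 1 (in-shuffle): 68 → 61
  after op 2 (out-shuffle): 61 → 48
  after op 3 (in-shuffle): 48 → 21

21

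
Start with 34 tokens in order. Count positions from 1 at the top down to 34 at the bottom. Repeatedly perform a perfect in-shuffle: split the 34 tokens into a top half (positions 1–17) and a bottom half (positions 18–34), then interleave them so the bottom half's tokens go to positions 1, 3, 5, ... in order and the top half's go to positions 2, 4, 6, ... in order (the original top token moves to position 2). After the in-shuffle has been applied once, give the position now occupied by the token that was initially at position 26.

17

Track the token's position through each in-shuffle:
26 → 17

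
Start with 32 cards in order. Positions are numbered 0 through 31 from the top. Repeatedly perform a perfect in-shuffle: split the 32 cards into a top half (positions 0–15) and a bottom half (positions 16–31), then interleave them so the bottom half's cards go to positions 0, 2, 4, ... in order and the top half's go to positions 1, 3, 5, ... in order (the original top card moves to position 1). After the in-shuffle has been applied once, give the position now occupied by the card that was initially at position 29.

Track the card's position through each in-shuffle:
29 → 26

26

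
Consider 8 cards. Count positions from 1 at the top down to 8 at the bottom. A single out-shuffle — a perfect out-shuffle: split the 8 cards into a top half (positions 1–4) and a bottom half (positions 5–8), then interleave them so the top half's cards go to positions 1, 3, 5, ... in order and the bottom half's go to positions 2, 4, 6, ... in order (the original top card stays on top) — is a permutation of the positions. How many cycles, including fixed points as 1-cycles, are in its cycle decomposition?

4

Trace each unvisited position around until it returns:
(1) (2 3 5) (4 7 6) (8)
4 cycles in total.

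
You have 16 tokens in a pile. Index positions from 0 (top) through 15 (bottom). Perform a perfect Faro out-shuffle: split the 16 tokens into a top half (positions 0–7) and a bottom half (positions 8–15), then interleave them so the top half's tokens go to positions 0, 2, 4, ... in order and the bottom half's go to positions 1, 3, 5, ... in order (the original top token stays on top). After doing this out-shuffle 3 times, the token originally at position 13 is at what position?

Track the token's position through each out-shuffle:
13 → 11 → 7 → 14

14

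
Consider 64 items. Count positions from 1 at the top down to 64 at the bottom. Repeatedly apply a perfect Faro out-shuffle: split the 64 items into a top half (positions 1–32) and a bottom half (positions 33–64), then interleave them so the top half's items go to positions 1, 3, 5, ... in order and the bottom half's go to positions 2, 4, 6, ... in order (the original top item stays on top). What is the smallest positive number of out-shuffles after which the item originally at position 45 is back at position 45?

6

Follow position 45 under repeated out-shuffles:
45 → 26 → 51 → 38 → 12 → 23 → 45
It first returns after 6 out-shuffles.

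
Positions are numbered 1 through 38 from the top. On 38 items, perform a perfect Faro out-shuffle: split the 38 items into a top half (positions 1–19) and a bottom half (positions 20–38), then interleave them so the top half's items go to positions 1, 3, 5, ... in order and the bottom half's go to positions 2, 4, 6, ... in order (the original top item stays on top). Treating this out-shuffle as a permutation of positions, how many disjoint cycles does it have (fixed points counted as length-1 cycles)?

3

Trace each unvisited position around until it returns:
(1) (2 3 5 9 17 33 ... len 36) (38)
3 cycles in total.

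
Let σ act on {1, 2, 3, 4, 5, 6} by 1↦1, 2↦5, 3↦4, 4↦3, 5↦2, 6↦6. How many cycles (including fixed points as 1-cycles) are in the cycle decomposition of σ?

Cycle decomposition: (1) (2 5) (3 4) (6).
4 cycles.

4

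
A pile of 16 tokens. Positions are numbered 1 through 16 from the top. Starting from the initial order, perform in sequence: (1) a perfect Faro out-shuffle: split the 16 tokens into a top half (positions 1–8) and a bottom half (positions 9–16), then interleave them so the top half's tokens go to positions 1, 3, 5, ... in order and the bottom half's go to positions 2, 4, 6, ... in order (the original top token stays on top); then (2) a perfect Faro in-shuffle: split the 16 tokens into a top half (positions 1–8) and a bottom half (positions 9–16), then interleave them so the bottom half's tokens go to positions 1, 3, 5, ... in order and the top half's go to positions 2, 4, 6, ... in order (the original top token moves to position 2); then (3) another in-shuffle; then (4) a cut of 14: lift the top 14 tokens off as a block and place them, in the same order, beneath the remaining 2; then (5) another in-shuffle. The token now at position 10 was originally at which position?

3

Undo the operations in reverse order, starting from position 10:
  undo op 5 (in-shuffle, from top half): 10 ← 5
  undo op 4 (cut 14): 5 ← 3
  undo op 3 (in-shuffle, from bottom half): 3 ← 10
  undo op 2 (in-shuffle, from top half): 10 ← 5
  undo op 1 (out-shuffle, from top half): 5 ← 3
So the token at position 10 came from original position 3.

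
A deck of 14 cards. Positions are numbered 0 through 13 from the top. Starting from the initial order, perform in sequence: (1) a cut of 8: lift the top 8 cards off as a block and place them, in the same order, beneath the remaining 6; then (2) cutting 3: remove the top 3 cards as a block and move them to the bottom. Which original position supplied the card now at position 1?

Undo the operations in reverse order, starting from position 1:
  undo op 2 (cut 3): 1 ← 4
  undo op 1 (cut 8): 4 ← 12
So the card at position 1 came from original position 12.

12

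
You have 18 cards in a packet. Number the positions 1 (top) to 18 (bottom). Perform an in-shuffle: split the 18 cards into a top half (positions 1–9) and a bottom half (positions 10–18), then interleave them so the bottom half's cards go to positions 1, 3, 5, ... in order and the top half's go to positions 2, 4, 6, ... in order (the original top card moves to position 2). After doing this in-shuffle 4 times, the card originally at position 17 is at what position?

Track the card's position through each in-shuffle:
17 → 15 → 11 → 3 → 6

6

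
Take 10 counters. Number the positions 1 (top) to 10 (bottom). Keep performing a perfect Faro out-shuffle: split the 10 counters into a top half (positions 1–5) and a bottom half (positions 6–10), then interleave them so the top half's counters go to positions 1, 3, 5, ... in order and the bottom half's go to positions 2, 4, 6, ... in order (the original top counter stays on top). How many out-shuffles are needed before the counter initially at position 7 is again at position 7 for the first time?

Follow position 7 under repeated out-shuffles:
7 → 4 → 7
It first returns after 2 out-shuffles.

2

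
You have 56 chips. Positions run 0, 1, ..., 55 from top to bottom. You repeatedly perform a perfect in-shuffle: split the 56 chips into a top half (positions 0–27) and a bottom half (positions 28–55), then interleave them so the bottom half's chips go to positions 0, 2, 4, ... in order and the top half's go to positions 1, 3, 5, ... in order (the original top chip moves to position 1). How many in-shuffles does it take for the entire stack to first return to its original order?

The in-shuffle permutes the 56 positions with cycle lengths [2, 18, 18, 18].
Every chip is home exactly when every cycle has completed a whole number of laps, i.e. after lcm(2, 18) = 18 in-shuffles.

18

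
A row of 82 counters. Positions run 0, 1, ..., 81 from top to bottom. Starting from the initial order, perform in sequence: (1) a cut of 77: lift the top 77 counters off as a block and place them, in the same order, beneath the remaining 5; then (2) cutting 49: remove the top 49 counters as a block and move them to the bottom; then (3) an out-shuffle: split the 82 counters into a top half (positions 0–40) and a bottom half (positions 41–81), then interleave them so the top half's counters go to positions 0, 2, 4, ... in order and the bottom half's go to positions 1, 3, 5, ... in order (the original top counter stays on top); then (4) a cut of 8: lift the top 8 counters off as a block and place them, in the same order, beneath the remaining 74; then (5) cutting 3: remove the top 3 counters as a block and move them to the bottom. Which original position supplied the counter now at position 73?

Undo the operations in reverse order, starting from position 73:
  undo op 5 (cut 3): 73 ← 76
  undo op 4 (cut 8): 76 ← 2
  undo op 3 (out-shuffle, from top half): 2 ← 1
  undo op 2 (cut 49): 1 ← 50
  undo op 1 (cut 77): 50 ← 45
So the counter at position 73 came from original position 45.

45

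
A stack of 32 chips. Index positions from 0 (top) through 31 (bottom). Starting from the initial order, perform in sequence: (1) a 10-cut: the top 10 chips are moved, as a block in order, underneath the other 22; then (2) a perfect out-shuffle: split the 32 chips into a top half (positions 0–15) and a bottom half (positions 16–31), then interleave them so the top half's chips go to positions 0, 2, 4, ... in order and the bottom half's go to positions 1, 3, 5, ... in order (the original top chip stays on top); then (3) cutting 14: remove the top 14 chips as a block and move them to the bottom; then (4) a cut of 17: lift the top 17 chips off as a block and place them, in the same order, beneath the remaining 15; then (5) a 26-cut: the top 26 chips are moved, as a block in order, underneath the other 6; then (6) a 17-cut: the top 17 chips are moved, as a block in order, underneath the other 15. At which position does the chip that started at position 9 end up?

21

Track the chip from position 9 forward through each operation:
  after op 1 (cut 10): 9 → 31
  after op 2 (out-shuffle): 31 → 31
  after op 3 (cut 14): 31 → 17
  after op 4 (cut 17): 17 → 0
  after op 5 (cut 26): 0 → 6
  after op 6 (cut 17): 6 → 21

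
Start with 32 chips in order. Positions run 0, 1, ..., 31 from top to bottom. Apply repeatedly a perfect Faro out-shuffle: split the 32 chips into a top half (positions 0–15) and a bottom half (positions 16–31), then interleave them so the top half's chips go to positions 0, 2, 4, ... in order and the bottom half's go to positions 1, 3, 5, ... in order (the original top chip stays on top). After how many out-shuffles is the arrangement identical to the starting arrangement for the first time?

The out-shuffle permutes the 32 positions with cycle lengths [1, 1, 5, 5, 5, 5, 5, 5].
Every chip is home exactly when every cycle has completed a whole number of laps, i.e. after lcm(1, 5) = 5 out-shuffles.

5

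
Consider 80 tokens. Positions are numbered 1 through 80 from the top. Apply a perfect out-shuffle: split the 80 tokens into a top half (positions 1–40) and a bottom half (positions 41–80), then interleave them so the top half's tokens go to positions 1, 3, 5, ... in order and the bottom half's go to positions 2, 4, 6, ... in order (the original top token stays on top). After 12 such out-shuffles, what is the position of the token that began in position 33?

12

Track the token's position through each out-shuffle:
33 → 65 → 50 → 20 → 39 → 77 → 74 → 68 → 56 → 32 → 63 → 46 → 12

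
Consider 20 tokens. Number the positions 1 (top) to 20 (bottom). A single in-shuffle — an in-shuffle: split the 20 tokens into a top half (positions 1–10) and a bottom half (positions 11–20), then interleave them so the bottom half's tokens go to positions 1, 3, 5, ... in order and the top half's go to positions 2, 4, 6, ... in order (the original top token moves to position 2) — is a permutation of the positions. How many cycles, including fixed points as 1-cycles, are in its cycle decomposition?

Trace each unvisited position around until it returns:
(1 2 4 8 16 11) (3 6 12) (5 10 20 19 17 13) (7 14) (9 18 15)
5 cycles in total.

5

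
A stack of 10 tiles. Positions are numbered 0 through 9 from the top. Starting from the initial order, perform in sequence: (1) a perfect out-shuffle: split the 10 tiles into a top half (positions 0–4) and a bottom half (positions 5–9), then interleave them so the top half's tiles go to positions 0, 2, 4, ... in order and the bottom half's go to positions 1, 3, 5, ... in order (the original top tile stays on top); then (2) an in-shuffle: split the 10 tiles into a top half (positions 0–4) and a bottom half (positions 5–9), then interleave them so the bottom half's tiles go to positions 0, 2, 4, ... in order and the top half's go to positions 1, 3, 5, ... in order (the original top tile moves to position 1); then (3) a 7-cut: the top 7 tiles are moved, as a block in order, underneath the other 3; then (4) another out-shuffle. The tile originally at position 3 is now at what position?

1

Track the tile from position 3 forward through each operation:
  after op 1 (out-shuffle): 3 → 6
  after op 2 (in-shuffle): 6 → 2
  after op 3 (cut 7): 2 → 5
  after op 4 (out-shuffle): 5 → 1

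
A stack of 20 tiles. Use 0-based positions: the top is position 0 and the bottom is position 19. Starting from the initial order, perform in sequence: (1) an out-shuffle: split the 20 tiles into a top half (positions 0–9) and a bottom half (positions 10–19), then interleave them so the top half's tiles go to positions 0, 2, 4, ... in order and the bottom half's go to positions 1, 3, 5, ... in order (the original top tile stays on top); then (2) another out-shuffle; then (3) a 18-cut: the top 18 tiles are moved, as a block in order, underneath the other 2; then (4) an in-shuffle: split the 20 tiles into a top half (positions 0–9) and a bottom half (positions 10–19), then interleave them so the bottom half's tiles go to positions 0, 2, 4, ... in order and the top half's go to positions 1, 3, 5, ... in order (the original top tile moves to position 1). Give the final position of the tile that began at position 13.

Track the tile from position 13 forward through each operation:
  after op 1 (out-shuffle): 13 → 7
  after op 2 (out-shuffle): 7 → 14
  after op 3 (cut 18): 14 → 16
  after op 4 (in-shuffle): 16 → 12

12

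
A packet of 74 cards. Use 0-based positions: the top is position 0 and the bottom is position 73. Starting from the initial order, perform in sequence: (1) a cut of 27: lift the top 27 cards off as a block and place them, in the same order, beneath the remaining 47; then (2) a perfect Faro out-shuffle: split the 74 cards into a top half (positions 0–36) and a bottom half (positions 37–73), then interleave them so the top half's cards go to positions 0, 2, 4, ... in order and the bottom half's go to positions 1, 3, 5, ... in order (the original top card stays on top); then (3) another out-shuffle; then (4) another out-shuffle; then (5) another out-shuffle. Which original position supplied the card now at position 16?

Undo the operations in reverse order, starting from position 16:
  undo op 5 (out-shuffle, from top half): 16 ← 8
  undo op 4 (out-shuffle, from top half): 8 ← 4
  undo op 3 (out-shuffle, from top half): 4 ← 2
  undo op 2 (out-shuffle, from top half): 2 ← 1
  undo op 1 (cut 27): 1 ← 28
So the card at position 16 came from original position 28.

28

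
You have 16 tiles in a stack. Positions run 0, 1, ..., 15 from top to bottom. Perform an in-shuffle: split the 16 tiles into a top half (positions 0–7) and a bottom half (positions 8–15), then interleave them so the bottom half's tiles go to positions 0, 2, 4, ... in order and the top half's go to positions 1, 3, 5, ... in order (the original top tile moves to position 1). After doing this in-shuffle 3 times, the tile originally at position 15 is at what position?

Track the tile's position through each in-shuffle:
15 → 14 → 12 → 8

8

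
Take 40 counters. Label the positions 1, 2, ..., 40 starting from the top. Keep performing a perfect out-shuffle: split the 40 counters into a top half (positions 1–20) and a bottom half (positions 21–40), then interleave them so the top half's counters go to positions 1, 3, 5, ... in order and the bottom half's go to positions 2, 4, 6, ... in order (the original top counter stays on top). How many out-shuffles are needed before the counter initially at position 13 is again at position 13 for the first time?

12

Follow position 13 under repeated out-shuffles:
13 → 25 → 10 → 19 → 37 → 34 → 28 → 16 → 31 → 22 → 4 → 7 → 13
It first returns after 12 out-shuffles.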